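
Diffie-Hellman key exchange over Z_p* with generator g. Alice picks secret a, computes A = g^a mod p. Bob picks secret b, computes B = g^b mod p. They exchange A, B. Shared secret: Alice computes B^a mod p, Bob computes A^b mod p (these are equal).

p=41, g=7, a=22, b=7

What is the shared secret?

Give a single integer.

A = 7^22 mod 41  (bits of 22 = 10110)
  bit 0 = 1: r = r^2 * 7 mod 41 = 1^2 * 7 = 1*7 = 7
  bit 1 = 0: r = r^2 mod 41 = 7^2 = 8
  bit 2 = 1: r = r^2 * 7 mod 41 = 8^2 * 7 = 23*7 = 38
  bit 3 = 1: r = r^2 * 7 mod 41 = 38^2 * 7 = 9*7 = 22
  bit 4 = 0: r = r^2 mod 41 = 22^2 = 33
  -> A = 33
B = 7^7 mod 41  (bits of 7 = 111)
  bit 0 = 1: r = r^2 * 7 mod 41 = 1^2 * 7 = 1*7 = 7
  bit 1 = 1: r = r^2 * 7 mod 41 = 7^2 * 7 = 8*7 = 15
  bit 2 = 1: r = r^2 * 7 mod 41 = 15^2 * 7 = 20*7 = 17
  -> B = 17
s = B^a = 17^22 mod 41  (bits of 22 = 10110)
  bit 0 = 1: r = r^2 * 17 mod 41 = 1^2 * 17 = 1*17 = 17
  bit 1 = 0: r = r^2 mod 41 = 17^2 = 2
  bit 2 = 1: r = r^2 * 17 mod 41 = 2^2 * 17 = 4*17 = 27
  bit 3 = 1: r = r^2 * 17 mod 41 = 27^2 * 17 = 32*17 = 11
  bit 4 = 0: r = r^2 mod 41 = 11^2 = 39
  -> s = B^a = 39

Answer: 39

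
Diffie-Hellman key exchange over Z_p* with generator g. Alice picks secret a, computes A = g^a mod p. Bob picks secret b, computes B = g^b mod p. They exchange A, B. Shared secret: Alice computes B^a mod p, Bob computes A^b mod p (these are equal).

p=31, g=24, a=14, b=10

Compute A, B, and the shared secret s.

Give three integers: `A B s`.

Answer: 9 25 5

Derivation:
A = 24^14 mod 31  (bits of 14 = 1110)
  bit 0 = 1: r = r^2 * 24 mod 31 = 1^2 * 24 = 1*24 = 24
  bit 1 = 1: r = r^2 * 24 mod 31 = 24^2 * 24 = 18*24 = 29
  bit 2 = 1: r = r^2 * 24 mod 31 = 29^2 * 24 = 4*24 = 3
  bit 3 = 0: r = r^2 mod 31 = 3^2 = 9
  -> A = 9
B = 24^10 mod 31  (bits of 10 = 1010)
  bit 0 = 1: r = r^2 * 24 mod 31 = 1^2 * 24 = 1*24 = 24
  bit 1 = 0: r = r^2 mod 31 = 24^2 = 18
  bit 2 = 1: r = r^2 * 24 mod 31 = 18^2 * 24 = 14*24 = 26
  bit 3 = 0: r = r^2 mod 31 = 26^2 = 25
  -> B = 25
s = B^a = 25^14 mod 31  (bits of 14 = 1110)
  bit 0 = 1: r = r^2 * 25 mod 31 = 1^2 * 25 = 1*25 = 25
  bit 1 = 1: r = r^2 * 25 mod 31 = 25^2 * 25 = 5*25 = 1
  bit 2 = 1: r = r^2 * 25 mod 31 = 1^2 * 25 = 1*25 = 25
  bit 3 = 0: r = r^2 mod 31 = 25^2 = 5
  -> s = B^a = 5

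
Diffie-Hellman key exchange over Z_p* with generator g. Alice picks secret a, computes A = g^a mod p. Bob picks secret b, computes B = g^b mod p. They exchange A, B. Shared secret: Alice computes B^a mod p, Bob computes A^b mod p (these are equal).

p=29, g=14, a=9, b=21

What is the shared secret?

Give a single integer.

A = 14^9 mod 29  (bits of 9 = 1001)
  bit 0 = 1: r = r^2 * 14 mod 29 = 1^2 * 14 = 1*14 = 14
  bit 1 = 0: r = r^2 mod 29 = 14^2 = 22
  bit 2 = 0: r = r^2 mod 29 = 22^2 = 20
  bit 3 = 1: r = r^2 * 14 mod 29 = 20^2 * 14 = 23*14 = 3
  -> A = 3
B = 14^21 mod 29  (bits of 21 = 10101)
  bit 0 = 1: r = r^2 * 14 mod 29 = 1^2 * 14 = 1*14 = 14
  bit 1 = 0: r = r^2 mod 29 = 14^2 = 22
  bit 2 = 1: r = r^2 * 14 mod 29 = 22^2 * 14 = 20*14 = 19
  bit 3 = 0: r = r^2 mod 29 = 19^2 = 13
  bit 4 = 1: r = r^2 * 14 mod 29 = 13^2 * 14 = 24*14 = 17
  -> B = 17
s = B^a = 17^9 mod 29  (bits of 9 = 1001)
  bit 0 = 1: r = r^2 * 17 mod 29 = 1^2 * 17 = 1*17 = 17
  bit 1 = 0: r = r^2 mod 29 = 17^2 = 28
  bit 2 = 0: r = r^2 mod 29 = 28^2 = 1
  bit 3 = 1: r = r^2 * 17 mod 29 = 1^2 * 17 = 1*17 = 17
  -> s = B^a = 17

Answer: 17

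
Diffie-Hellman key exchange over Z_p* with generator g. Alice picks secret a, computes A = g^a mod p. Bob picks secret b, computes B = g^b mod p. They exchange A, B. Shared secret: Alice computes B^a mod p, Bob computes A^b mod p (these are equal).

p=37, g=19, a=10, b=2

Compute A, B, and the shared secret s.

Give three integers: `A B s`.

Answer: 3 28 9

Derivation:
A = 19^10 mod 37  (bits of 10 = 1010)
  bit 0 = 1: r = r^2 * 19 mod 37 = 1^2 * 19 = 1*19 = 19
  bit 1 = 0: r = r^2 mod 37 = 19^2 = 28
  bit 2 = 1: r = r^2 * 19 mod 37 = 28^2 * 19 = 7*19 = 22
  bit 3 = 0: r = r^2 mod 37 = 22^2 = 3
  -> A = 3
B = 19^2 mod 37  (bits of 2 = 10)
  bit 0 = 1: r = r^2 * 19 mod 37 = 1^2 * 19 = 1*19 = 19
  bit 1 = 0: r = r^2 mod 37 = 19^2 = 28
  -> B = 28
s = B^a = 28^10 mod 37  (bits of 10 = 1010)
  bit 0 = 1: r = r^2 * 28 mod 37 = 1^2 * 28 = 1*28 = 28
  bit 1 = 0: r = r^2 mod 37 = 28^2 = 7
  bit 2 = 1: r = r^2 * 28 mod 37 = 7^2 * 28 = 12*28 = 3
  bit 3 = 0: r = r^2 mod 37 = 3^2 = 9
  -> s = B^a = 9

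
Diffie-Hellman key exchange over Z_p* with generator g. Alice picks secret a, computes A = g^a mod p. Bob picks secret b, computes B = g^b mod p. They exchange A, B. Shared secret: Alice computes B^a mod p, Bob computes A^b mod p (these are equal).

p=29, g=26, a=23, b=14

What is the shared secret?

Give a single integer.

A = 26^23 mod 29  (bits of 23 = 10111)
  bit 0 = 1: r = r^2 * 26 mod 29 = 1^2 * 26 = 1*26 = 26
  bit 1 = 0: r = r^2 mod 29 = 26^2 = 9
  bit 2 = 1: r = r^2 * 26 mod 29 = 9^2 * 26 = 23*26 = 18
  bit 3 = 1: r = r^2 * 26 mod 29 = 18^2 * 26 = 5*26 = 14
  bit 4 = 1: r = r^2 * 26 mod 29 = 14^2 * 26 = 22*26 = 21
  -> A = 21
B = 26^14 mod 29  (bits of 14 = 1110)
  bit 0 = 1: r = r^2 * 26 mod 29 = 1^2 * 26 = 1*26 = 26
  bit 1 = 1: r = r^2 * 26 mod 29 = 26^2 * 26 = 9*26 = 2
  bit 2 = 1: r = r^2 * 26 mod 29 = 2^2 * 26 = 4*26 = 17
  bit 3 = 0: r = r^2 mod 29 = 17^2 = 28
  -> B = 28
s = B^a = 28^23 mod 29  (bits of 23 = 10111)
  bit 0 = 1: r = r^2 * 28 mod 29 = 1^2 * 28 = 1*28 = 28
  bit 1 = 0: r = r^2 mod 29 = 28^2 = 1
  bit 2 = 1: r = r^2 * 28 mod 29 = 1^2 * 28 = 1*28 = 28
  bit 3 = 1: r = r^2 * 28 mod 29 = 28^2 * 28 = 1*28 = 28
  bit 4 = 1: r = r^2 * 28 mod 29 = 28^2 * 28 = 1*28 = 28
  -> s = B^a = 28

Answer: 28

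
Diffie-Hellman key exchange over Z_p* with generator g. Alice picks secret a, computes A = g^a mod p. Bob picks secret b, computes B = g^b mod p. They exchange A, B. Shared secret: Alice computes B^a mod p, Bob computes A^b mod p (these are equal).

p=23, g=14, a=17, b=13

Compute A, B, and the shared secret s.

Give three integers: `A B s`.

A = 14^17 mod 23  (bits of 17 = 10001)
  bit 0 = 1: r = r^2 * 14 mod 23 = 1^2 * 14 = 1*14 = 14
  bit 1 = 0: r = r^2 mod 23 = 14^2 = 12
  bit 2 = 0: r = r^2 mod 23 = 12^2 = 6
  bit 3 = 0: r = r^2 mod 23 = 6^2 = 13
  bit 4 = 1: r = r^2 * 14 mod 23 = 13^2 * 14 = 8*14 = 20
  -> A = 20
B = 14^13 mod 23  (bits of 13 = 1101)
  bit 0 = 1: r = r^2 * 14 mod 23 = 1^2 * 14 = 1*14 = 14
  bit 1 = 1: r = r^2 * 14 mod 23 = 14^2 * 14 = 12*14 = 7
  bit 2 = 0: r = r^2 mod 23 = 7^2 = 3
  bit 3 = 1: r = r^2 * 14 mod 23 = 3^2 * 14 = 9*14 = 11
  -> B = 11
s = B^a = 11^17 mod 23  (bits of 17 = 10001)
  bit 0 = 1: r = r^2 * 11 mod 23 = 1^2 * 11 = 1*11 = 11
  bit 1 = 0: r = r^2 mod 23 = 11^2 = 6
  bit 2 = 0: r = r^2 mod 23 = 6^2 = 13
  bit 3 = 0: r = r^2 mod 23 = 13^2 = 8
  bit 4 = 1: r = r^2 * 11 mod 23 = 8^2 * 11 = 18*11 = 14
  -> s = B^a = 14

Answer: 20 11 14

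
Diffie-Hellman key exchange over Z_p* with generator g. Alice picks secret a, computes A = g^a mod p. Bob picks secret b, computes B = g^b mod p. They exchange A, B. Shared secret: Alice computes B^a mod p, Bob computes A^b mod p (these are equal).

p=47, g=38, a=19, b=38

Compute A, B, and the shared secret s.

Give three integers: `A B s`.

Answer: 5 25 6

Derivation:
A = 38^19 mod 47  (bits of 19 = 10011)
  bit 0 = 1: r = r^2 * 38 mod 47 = 1^2 * 38 = 1*38 = 38
  bit 1 = 0: r = r^2 mod 47 = 38^2 = 34
  bit 2 = 0: r = r^2 mod 47 = 34^2 = 28
  bit 3 = 1: r = r^2 * 38 mod 47 = 28^2 * 38 = 32*38 = 41
  bit 4 = 1: r = r^2 * 38 mod 47 = 41^2 * 38 = 36*38 = 5
  -> A = 5
B = 38^38 mod 47  (bits of 38 = 100110)
  bit 0 = 1: r = r^2 * 38 mod 47 = 1^2 * 38 = 1*38 = 38
  bit 1 = 0: r = r^2 mod 47 = 38^2 = 34
  bit 2 = 0: r = r^2 mod 47 = 34^2 = 28
  bit 3 = 1: r = r^2 * 38 mod 47 = 28^2 * 38 = 32*38 = 41
  bit 4 = 1: r = r^2 * 38 mod 47 = 41^2 * 38 = 36*38 = 5
  bit 5 = 0: r = r^2 mod 47 = 5^2 = 25
  -> B = 25
s = B^a = 25^19 mod 47  (bits of 19 = 10011)
  bit 0 = 1: r = r^2 * 25 mod 47 = 1^2 * 25 = 1*25 = 25
  bit 1 = 0: r = r^2 mod 47 = 25^2 = 14
  bit 2 = 0: r = r^2 mod 47 = 14^2 = 8
  bit 3 = 1: r = r^2 * 25 mod 47 = 8^2 * 25 = 17*25 = 2
  bit 4 = 1: r = r^2 * 25 mod 47 = 2^2 * 25 = 4*25 = 6
  -> s = B^a = 6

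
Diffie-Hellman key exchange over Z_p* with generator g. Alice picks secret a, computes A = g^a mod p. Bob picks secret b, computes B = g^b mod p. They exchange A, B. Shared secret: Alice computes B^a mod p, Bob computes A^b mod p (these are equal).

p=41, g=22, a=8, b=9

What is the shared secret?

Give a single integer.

Answer: 10

Derivation:
A = 22^8 mod 41  (bits of 8 = 1000)
  bit 0 = 1: r = r^2 * 22 mod 41 = 1^2 * 22 = 1*22 = 22
  bit 1 = 0: r = r^2 mod 41 = 22^2 = 33
  bit 2 = 0: r = r^2 mod 41 = 33^2 = 23
  bit 3 = 0: r = r^2 mod 41 = 23^2 = 37
  -> A = 37
B = 22^9 mod 41  (bits of 9 = 1001)
  bit 0 = 1: r = r^2 * 22 mod 41 = 1^2 * 22 = 1*22 = 22
  bit 1 = 0: r = r^2 mod 41 = 22^2 = 33
  bit 2 = 0: r = r^2 mod 41 = 33^2 = 23
  bit 3 = 1: r = r^2 * 22 mod 41 = 23^2 * 22 = 37*22 = 35
  -> B = 35
s = B^a = 35^8 mod 41  (bits of 8 = 1000)
  bit 0 = 1: r = r^2 * 35 mod 41 = 1^2 * 35 = 1*35 = 35
  bit 1 = 0: r = r^2 mod 41 = 35^2 = 36
  bit 2 = 0: r = r^2 mod 41 = 36^2 = 25
  bit 3 = 0: r = r^2 mod 41 = 25^2 = 10
  -> s = B^a = 10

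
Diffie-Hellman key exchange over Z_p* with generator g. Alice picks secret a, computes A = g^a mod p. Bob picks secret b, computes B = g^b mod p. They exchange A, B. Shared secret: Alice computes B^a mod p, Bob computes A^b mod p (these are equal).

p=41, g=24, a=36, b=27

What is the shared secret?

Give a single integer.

Answer: 23

Derivation:
A = 24^36 mod 41  (bits of 36 = 100100)
  bit 0 = 1: r = r^2 * 24 mod 41 = 1^2 * 24 = 1*24 = 24
  bit 1 = 0: r = r^2 mod 41 = 24^2 = 2
  bit 2 = 0: r = r^2 mod 41 = 2^2 = 4
  bit 3 = 1: r = r^2 * 24 mod 41 = 4^2 * 24 = 16*24 = 15
  bit 4 = 0: r = r^2 mod 41 = 15^2 = 20
  bit 5 = 0: r = r^2 mod 41 = 20^2 = 31
  -> A = 31
B = 24^27 mod 41  (bits of 27 = 11011)
  bit 0 = 1: r = r^2 * 24 mod 41 = 1^2 * 24 = 1*24 = 24
  bit 1 = 1: r = r^2 * 24 mod 41 = 24^2 * 24 = 2*24 = 7
  bit 2 = 0: r = r^2 mod 41 = 7^2 = 8
  bit 3 = 1: r = r^2 * 24 mod 41 = 8^2 * 24 = 23*24 = 19
  bit 4 = 1: r = r^2 * 24 mod 41 = 19^2 * 24 = 33*24 = 13
  -> B = 13
s = B^a = 13^36 mod 41  (bits of 36 = 100100)
  bit 0 = 1: r = r^2 * 13 mod 41 = 1^2 * 13 = 1*13 = 13
  bit 1 = 0: r = r^2 mod 41 = 13^2 = 5
  bit 2 = 0: r = r^2 mod 41 = 5^2 = 25
  bit 3 = 1: r = r^2 * 13 mod 41 = 25^2 * 13 = 10*13 = 7
  bit 4 = 0: r = r^2 mod 41 = 7^2 = 8
  bit 5 = 0: r = r^2 mod 41 = 8^2 = 23
  -> s = B^a = 23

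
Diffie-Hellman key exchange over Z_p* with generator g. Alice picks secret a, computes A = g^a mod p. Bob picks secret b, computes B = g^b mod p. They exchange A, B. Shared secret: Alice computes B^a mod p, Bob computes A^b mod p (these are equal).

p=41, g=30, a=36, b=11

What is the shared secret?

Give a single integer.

A = 30^36 mod 41  (bits of 36 = 100100)
  bit 0 = 1: r = r^2 * 30 mod 41 = 1^2 * 30 = 1*30 = 30
  bit 1 = 0: r = r^2 mod 41 = 30^2 = 39
  bit 2 = 0: r = r^2 mod 41 = 39^2 = 4
  bit 3 = 1: r = r^2 * 30 mod 41 = 4^2 * 30 = 16*30 = 29
  bit 4 = 0: r = r^2 mod 41 = 29^2 = 21
  bit 5 = 0: r = r^2 mod 41 = 21^2 = 31
  -> A = 31
B = 30^11 mod 41  (bits of 11 = 1011)
  bit 0 = 1: r = r^2 * 30 mod 41 = 1^2 * 30 = 1*30 = 30
  bit 1 = 0: r = r^2 mod 41 = 30^2 = 39
  bit 2 = 1: r = r^2 * 30 mod 41 = 39^2 * 30 = 4*30 = 38
  bit 3 = 1: r = r^2 * 30 mod 41 = 38^2 * 30 = 9*30 = 24
  -> B = 24
s = B^a = 24^36 mod 41  (bits of 36 = 100100)
  bit 0 = 1: r = r^2 * 24 mod 41 = 1^2 * 24 = 1*24 = 24
  bit 1 = 0: r = r^2 mod 41 = 24^2 = 2
  bit 2 = 0: r = r^2 mod 41 = 2^2 = 4
  bit 3 = 1: r = r^2 * 24 mod 41 = 4^2 * 24 = 16*24 = 15
  bit 4 = 0: r = r^2 mod 41 = 15^2 = 20
  bit 5 = 0: r = r^2 mod 41 = 20^2 = 31
  -> s = B^a = 31

Answer: 31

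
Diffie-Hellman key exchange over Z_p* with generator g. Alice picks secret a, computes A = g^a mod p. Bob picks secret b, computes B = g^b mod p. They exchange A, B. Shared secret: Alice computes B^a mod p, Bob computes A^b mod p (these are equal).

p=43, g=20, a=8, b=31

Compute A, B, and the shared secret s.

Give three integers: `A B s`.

A = 20^8 mod 43  (bits of 8 = 1000)
  bit 0 = 1: r = r^2 * 20 mod 43 = 1^2 * 20 = 1*20 = 20
  bit 1 = 0: r = r^2 mod 43 = 20^2 = 13
  bit 2 = 0: r = r^2 mod 43 = 13^2 = 40
  bit 3 = 0: r = r^2 mod 43 = 40^2 = 9
  -> A = 9
B = 20^31 mod 43  (bits of 31 = 11111)
  bit 0 = 1: r = r^2 * 20 mod 43 = 1^2 * 20 = 1*20 = 20
  bit 1 = 1: r = r^2 * 20 mod 43 = 20^2 * 20 = 13*20 = 2
  bit 2 = 1: r = r^2 * 20 mod 43 = 2^2 * 20 = 4*20 = 37
  bit 3 = 1: r = r^2 * 20 mod 43 = 37^2 * 20 = 36*20 = 32
  bit 4 = 1: r = r^2 * 20 mod 43 = 32^2 * 20 = 35*20 = 12
  -> B = 12
s = B^a = 12^8 mod 43  (bits of 8 = 1000)
  bit 0 = 1: r = r^2 * 12 mod 43 = 1^2 * 12 = 1*12 = 12
  bit 1 = 0: r = r^2 mod 43 = 12^2 = 15
  bit 2 = 0: r = r^2 mod 43 = 15^2 = 10
  bit 3 = 0: r = r^2 mod 43 = 10^2 = 14
  -> s = B^a = 14

Answer: 9 12 14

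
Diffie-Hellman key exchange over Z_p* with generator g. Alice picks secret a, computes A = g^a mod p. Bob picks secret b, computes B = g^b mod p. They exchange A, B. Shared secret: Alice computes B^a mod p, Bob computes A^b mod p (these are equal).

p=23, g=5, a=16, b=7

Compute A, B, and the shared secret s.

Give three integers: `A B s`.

A = 5^16 mod 23  (bits of 16 = 10000)
  bit 0 = 1: r = r^2 * 5 mod 23 = 1^2 * 5 = 1*5 = 5
  bit 1 = 0: r = r^2 mod 23 = 5^2 = 2
  bit 2 = 0: r = r^2 mod 23 = 2^2 = 4
  bit 3 = 0: r = r^2 mod 23 = 4^2 = 16
  bit 4 = 0: r = r^2 mod 23 = 16^2 = 3
  -> A = 3
B = 5^7 mod 23  (bits of 7 = 111)
  bit 0 = 1: r = r^2 * 5 mod 23 = 1^2 * 5 = 1*5 = 5
  bit 1 = 1: r = r^2 * 5 mod 23 = 5^2 * 5 = 2*5 = 10
  bit 2 = 1: r = r^2 * 5 mod 23 = 10^2 * 5 = 8*5 = 17
  -> B = 17
s = B^a = 17^16 mod 23  (bits of 16 = 10000)
  bit 0 = 1: r = r^2 * 17 mod 23 = 1^2 * 17 = 1*17 = 17
  bit 1 = 0: r = r^2 mod 23 = 17^2 = 13
  bit 2 = 0: r = r^2 mod 23 = 13^2 = 8
  bit 3 = 0: r = r^2 mod 23 = 8^2 = 18
  bit 4 = 0: r = r^2 mod 23 = 18^2 = 2
  -> s = B^a = 2

Answer: 3 17 2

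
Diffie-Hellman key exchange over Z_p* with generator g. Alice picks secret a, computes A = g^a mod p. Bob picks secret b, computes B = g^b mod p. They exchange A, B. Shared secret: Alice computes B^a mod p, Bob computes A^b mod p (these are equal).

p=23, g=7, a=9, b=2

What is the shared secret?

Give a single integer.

A = 7^9 mod 23  (bits of 9 = 1001)
  bit 0 = 1: r = r^2 * 7 mod 23 = 1^2 * 7 = 1*7 = 7
  bit 1 = 0: r = r^2 mod 23 = 7^2 = 3
  bit 2 = 0: r = r^2 mod 23 = 3^2 = 9
  bit 3 = 1: r = r^2 * 7 mod 23 = 9^2 * 7 = 12*7 = 15
  -> A = 15
B = 7^2 mod 23  (bits of 2 = 10)
  bit 0 = 1: r = r^2 * 7 mod 23 = 1^2 * 7 = 1*7 = 7
  bit 1 = 0: r = r^2 mod 23 = 7^2 = 3
  -> B = 3
s = B^a = 3^9 mod 23  (bits of 9 = 1001)
  bit 0 = 1: r = r^2 * 3 mod 23 = 1^2 * 3 = 1*3 = 3
  bit 1 = 0: r = r^2 mod 23 = 3^2 = 9
  bit 2 = 0: r = r^2 mod 23 = 9^2 = 12
  bit 3 = 1: r = r^2 * 3 mod 23 = 12^2 * 3 = 6*3 = 18
  -> s = B^a = 18

Answer: 18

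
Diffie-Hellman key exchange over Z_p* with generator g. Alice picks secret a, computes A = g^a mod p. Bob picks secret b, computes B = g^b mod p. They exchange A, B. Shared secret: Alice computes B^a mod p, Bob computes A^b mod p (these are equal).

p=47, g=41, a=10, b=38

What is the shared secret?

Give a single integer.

Answer: 37

Derivation:
A = 41^10 mod 47  (bits of 10 = 1010)
  bit 0 = 1: r = r^2 * 41 mod 47 = 1^2 * 41 = 1*41 = 41
  bit 1 = 0: r = r^2 mod 47 = 41^2 = 36
  bit 2 = 1: r = r^2 * 41 mod 47 = 36^2 * 41 = 27*41 = 26
  bit 3 = 0: r = r^2 mod 47 = 26^2 = 18
  -> A = 18
B = 41^38 mod 47  (bits of 38 = 100110)
  bit 0 = 1: r = r^2 * 41 mod 47 = 1^2 * 41 = 1*41 = 41
  bit 1 = 0: r = r^2 mod 47 = 41^2 = 36
  bit 2 = 0: r = r^2 mod 47 = 36^2 = 27
  bit 3 = 1: r = r^2 * 41 mod 47 = 27^2 * 41 = 24*41 = 44
  bit 4 = 1: r = r^2 * 41 mod 47 = 44^2 * 41 = 9*41 = 40
  bit 5 = 0: r = r^2 mod 47 = 40^2 = 2
  -> B = 2
s = B^a = 2^10 mod 47  (bits of 10 = 1010)
  bit 0 = 1: r = r^2 * 2 mod 47 = 1^2 * 2 = 1*2 = 2
  bit 1 = 0: r = r^2 mod 47 = 2^2 = 4
  bit 2 = 1: r = r^2 * 2 mod 47 = 4^2 * 2 = 16*2 = 32
  bit 3 = 0: r = r^2 mod 47 = 32^2 = 37
  -> s = B^a = 37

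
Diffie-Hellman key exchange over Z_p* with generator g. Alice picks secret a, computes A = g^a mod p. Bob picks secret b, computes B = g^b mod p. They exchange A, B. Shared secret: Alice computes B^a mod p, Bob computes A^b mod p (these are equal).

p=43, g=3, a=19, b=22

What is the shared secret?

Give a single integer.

Answer: 24

Derivation:
A = 3^19 mod 43  (bits of 19 = 10011)
  bit 0 = 1: r = r^2 * 3 mod 43 = 1^2 * 3 = 1*3 = 3
  bit 1 = 0: r = r^2 mod 43 = 3^2 = 9
  bit 2 = 0: r = r^2 mod 43 = 9^2 = 38
  bit 3 = 1: r = r^2 * 3 mod 43 = 38^2 * 3 = 25*3 = 32
  bit 4 = 1: r = r^2 * 3 mod 43 = 32^2 * 3 = 35*3 = 19
  -> A = 19
B = 3^22 mod 43  (bits of 22 = 10110)
  bit 0 = 1: r = r^2 * 3 mod 43 = 1^2 * 3 = 1*3 = 3
  bit 1 = 0: r = r^2 mod 43 = 3^2 = 9
  bit 2 = 1: r = r^2 * 3 mod 43 = 9^2 * 3 = 38*3 = 28
  bit 3 = 1: r = r^2 * 3 mod 43 = 28^2 * 3 = 10*3 = 30
  bit 4 = 0: r = r^2 mod 43 = 30^2 = 40
  -> B = 40
s = B^a = 40^19 mod 43  (bits of 19 = 10011)
  bit 0 = 1: r = r^2 * 40 mod 43 = 1^2 * 40 = 1*40 = 40
  bit 1 = 0: r = r^2 mod 43 = 40^2 = 9
  bit 2 = 0: r = r^2 mod 43 = 9^2 = 38
  bit 3 = 1: r = r^2 * 40 mod 43 = 38^2 * 40 = 25*40 = 11
  bit 4 = 1: r = r^2 * 40 mod 43 = 11^2 * 40 = 35*40 = 24
  -> s = B^a = 24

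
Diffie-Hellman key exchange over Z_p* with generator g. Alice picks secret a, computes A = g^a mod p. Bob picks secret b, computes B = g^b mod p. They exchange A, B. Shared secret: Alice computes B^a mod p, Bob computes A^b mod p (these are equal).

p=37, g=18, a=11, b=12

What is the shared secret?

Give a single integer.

Answer: 26

Derivation:
A = 18^11 mod 37  (bits of 11 = 1011)
  bit 0 = 1: r = r^2 * 18 mod 37 = 1^2 * 18 = 1*18 = 18
  bit 1 = 0: r = r^2 mod 37 = 18^2 = 28
  bit 2 = 1: r = r^2 * 18 mod 37 = 28^2 * 18 = 7*18 = 15
  bit 3 = 1: r = r^2 * 18 mod 37 = 15^2 * 18 = 3*18 = 17
  -> A = 17
B = 18^12 mod 37  (bits of 12 = 1100)
  bit 0 = 1: r = r^2 * 18 mod 37 = 1^2 * 18 = 1*18 = 18
  bit 1 = 1: r = r^2 * 18 mod 37 = 18^2 * 18 = 28*18 = 23
  bit 2 = 0: r = r^2 mod 37 = 23^2 = 11
  bit 3 = 0: r = r^2 mod 37 = 11^2 = 10
  -> B = 10
s = B^a = 10^11 mod 37  (bits of 11 = 1011)
  bit 0 = 1: r = r^2 * 10 mod 37 = 1^2 * 10 = 1*10 = 10
  bit 1 = 0: r = r^2 mod 37 = 10^2 = 26
  bit 2 = 1: r = r^2 * 10 mod 37 = 26^2 * 10 = 10*10 = 26
  bit 3 = 1: r = r^2 * 10 mod 37 = 26^2 * 10 = 10*10 = 26
  -> s = B^a = 26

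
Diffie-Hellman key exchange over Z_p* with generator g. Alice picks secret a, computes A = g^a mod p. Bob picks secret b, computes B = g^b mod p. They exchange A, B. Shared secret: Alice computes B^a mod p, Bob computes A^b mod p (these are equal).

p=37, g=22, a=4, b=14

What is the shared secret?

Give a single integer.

Answer: 34

Derivation:
A = 22^4 mod 37  (bits of 4 = 100)
  bit 0 = 1: r = r^2 * 22 mod 37 = 1^2 * 22 = 1*22 = 22
  bit 1 = 0: r = r^2 mod 37 = 22^2 = 3
  bit 2 = 0: r = r^2 mod 37 = 3^2 = 9
  -> A = 9
B = 22^14 mod 37  (bits of 14 = 1110)
  bit 0 = 1: r = r^2 * 22 mod 37 = 1^2 * 22 = 1*22 = 22
  bit 1 = 1: r = r^2 * 22 mod 37 = 22^2 * 22 = 3*22 = 29
  bit 2 = 1: r = r^2 * 22 mod 37 = 29^2 * 22 = 27*22 = 2
  bit 3 = 0: r = r^2 mod 37 = 2^2 = 4
  -> B = 4
s = B^a = 4^4 mod 37  (bits of 4 = 100)
  bit 0 = 1: r = r^2 * 4 mod 37 = 1^2 * 4 = 1*4 = 4
  bit 1 = 0: r = r^2 mod 37 = 4^2 = 16
  bit 2 = 0: r = r^2 mod 37 = 16^2 = 34
  -> s = B^a = 34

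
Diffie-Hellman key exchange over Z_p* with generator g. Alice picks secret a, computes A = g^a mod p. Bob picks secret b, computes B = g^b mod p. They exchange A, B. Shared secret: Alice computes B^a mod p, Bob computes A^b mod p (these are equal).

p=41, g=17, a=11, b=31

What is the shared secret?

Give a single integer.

Answer: 24

Derivation:
A = 17^11 mod 41  (bits of 11 = 1011)
  bit 0 = 1: r = r^2 * 17 mod 41 = 1^2 * 17 = 1*17 = 17
  bit 1 = 0: r = r^2 mod 41 = 17^2 = 2
  bit 2 = 1: r = r^2 * 17 mod 41 = 2^2 * 17 = 4*17 = 27
  bit 3 = 1: r = r^2 * 17 mod 41 = 27^2 * 17 = 32*17 = 11
  -> A = 11
B = 17^31 mod 41  (bits of 31 = 11111)
  bit 0 = 1: r = r^2 * 17 mod 41 = 1^2 * 17 = 1*17 = 17
  bit 1 = 1: r = r^2 * 17 mod 41 = 17^2 * 17 = 2*17 = 34
  bit 2 = 1: r = r^2 * 17 mod 41 = 34^2 * 17 = 8*17 = 13
  bit 3 = 1: r = r^2 * 17 mod 41 = 13^2 * 17 = 5*17 = 3
  bit 4 = 1: r = r^2 * 17 mod 41 = 3^2 * 17 = 9*17 = 30
  -> B = 30
s = B^a = 30^11 mod 41  (bits of 11 = 1011)
  bit 0 = 1: r = r^2 * 30 mod 41 = 1^2 * 30 = 1*30 = 30
  bit 1 = 0: r = r^2 mod 41 = 30^2 = 39
  bit 2 = 1: r = r^2 * 30 mod 41 = 39^2 * 30 = 4*30 = 38
  bit 3 = 1: r = r^2 * 30 mod 41 = 38^2 * 30 = 9*30 = 24
  -> s = B^a = 24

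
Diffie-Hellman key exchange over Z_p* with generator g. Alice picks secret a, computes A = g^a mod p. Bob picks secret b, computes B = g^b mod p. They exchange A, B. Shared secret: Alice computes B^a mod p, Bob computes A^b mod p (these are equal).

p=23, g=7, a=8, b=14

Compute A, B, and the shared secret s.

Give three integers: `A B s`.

A = 7^8 mod 23  (bits of 8 = 1000)
  bit 0 = 1: r = r^2 * 7 mod 23 = 1^2 * 7 = 1*7 = 7
  bit 1 = 0: r = r^2 mod 23 = 7^2 = 3
  bit 2 = 0: r = r^2 mod 23 = 3^2 = 9
  bit 3 = 0: r = r^2 mod 23 = 9^2 = 12
  -> A = 12
B = 7^14 mod 23  (bits of 14 = 1110)
  bit 0 = 1: r = r^2 * 7 mod 23 = 1^2 * 7 = 1*7 = 7
  bit 1 = 1: r = r^2 * 7 mod 23 = 7^2 * 7 = 3*7 = 21
  bit 2 = 1: r = r^2 * 7 mod 23 = 21^2 * 7 = 4*7 = 5
  bit 3 = 0: r = r^2 mod 23 = 5^2 = 2
  -> B = 2
s = B^a = 2^8 mod 23  (bits of 8 = 1000)
  bit 0 = 1: r = r^2 * 2 mod 23 = 1^2 * 2 = 1*2 = 2
  bit 1 = 0: r = r^2 mod 23 = 2^2 = 4
  bit 2 = 0: r = r^2 mod 23 = 4^2 = 16
  bit 3 = 0: r = r^2 mod 23 = 16^2 = 3
  -> s = B^a = 3

Answer: 12 2 3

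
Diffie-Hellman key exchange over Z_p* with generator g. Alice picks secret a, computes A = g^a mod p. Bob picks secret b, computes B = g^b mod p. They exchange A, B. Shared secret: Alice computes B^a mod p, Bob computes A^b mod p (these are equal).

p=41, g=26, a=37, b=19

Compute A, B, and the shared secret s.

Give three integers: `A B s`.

Answer: 22 11 13

Derivation:
A = 26^37 mod 41  (bits of 37 = 100101)
  bit 0 = 1: r = r^2 * 26 mod 41 = 1^2 * 26 = 1*26 = 26
  bit 1 = 0: r = r^2 mod 41 = 26^2 = 20
  bit 2 = 0: r = r^2 mod 41 = 20^2 = 31
  bit 3 = 1: r = r^2 * 26 mod 41 = 31^2 * 26 = 18*26 = 17
  bit 4 = 0: r = r^2 mod 41 = 17^2 = 2
  bit 5 = 1: r = r^2 * 26 mod 41 = 2^2 * 26 = 4*26 = 22
  -> A = 22
B = 26^19 mod 41  (bits of 19 = 10011)
  bit 0 = 1: r = r^2 * 26 mod 41 = 1^2 * 26 = 1*26 = 26
  bit 1 = 0: r = r^2 mod 41 = 26^2 = 20
  bit 2 = 0: r = r^2 mod 41 = 20^2 = 31
  bit 3 = 1: r = r^2 * 26 mod 41 = 31^2 * 26 = 18*26 = 17
  bit 4 = 1: r = r^2 * 26 mod 41 = 17^2 * 26 = 2*26 = 11
  -> B = 11
s = B^a = 11^37 mod 41  (bits of 37 = 100101)
  bit 0 = 1: r = r^2 * 11 mod 41 = 1^2 * 11 = 1*11 = 11
  bit 1 = 0: r = r^2 mod 41 = 11^2 = 39
  bit 2 = 0: r = r^2 mod 41 = 39^2 = 4
  bit 3 = 1: r = r^2 * 11 mod 41 = 4^2 * 11 = 16*11 = 12
  bit 4 = 0: r = r^2 mod 41 = 12^2 = 21
  bit 5 = 1: r = r^2 * 11 mod 41 = 21^2 * 11 = 31*11 = 13
  -> s = B^a = 13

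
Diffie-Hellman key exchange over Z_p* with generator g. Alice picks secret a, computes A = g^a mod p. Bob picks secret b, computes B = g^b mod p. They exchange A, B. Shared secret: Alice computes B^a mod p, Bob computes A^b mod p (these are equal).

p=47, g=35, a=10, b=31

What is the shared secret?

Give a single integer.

A = 35^10 mod 47  (bits of 10 = 1010)
  bit 0 = 1: r = r^2 * 35 mod 47 = 1^2 * 35 = 1*35 = 35
  bit 1 = 0: r = r^2 mod 47 = 35^2 = 3
  bit 2 = 1: r = r^2 * 35 mod 47 = 3^2 * 35 = 9*35 = 33
  bit 3 = 0: r = r^2 mod 47 = 33^2 = 8
  -> A = 8
B = 35^31 mod 47  (bits of 31 = 11111)
  bit 0 = 1: r = r^2 * 35 mod 47 = 1^2 * 35 = 1*35 = 35
  bit 1 = 1: r = r^2 * 35 mod 47 = 35^2 * 35 = 3*35 = 11
  bit 2 = 1: r = r^2 * 35 mod 47 = 11^2 * 35 = 27*35 = 5
  bit 3 = 1: r = r^2 * 35 mod 47 = 5^2 * 35 = 25*35 = 29
  bit 4 = 1: r = r^2 * 35 mod 47 = 29^2 * 35 = 42*35 = 13
  -> B = 13
s = B^a = 13^10 mod 47  (bits of 10 = 1010)
  bit 0 = 1: r = r^2 * 13 mod 47 = 1^2 * 13 = 1*13 = 13
  bit 1 = 0: r = r^2 mod 47 = 13^2 = 28
  bit 2 = 1: r = r^2 * 13 mod 47 = 28^2 * 13 = 32*13 = 40
  bit 3 = 0: r = r^2 mod 47 = 40^2 = 2
  -> s = B^a = 2

Answer: 2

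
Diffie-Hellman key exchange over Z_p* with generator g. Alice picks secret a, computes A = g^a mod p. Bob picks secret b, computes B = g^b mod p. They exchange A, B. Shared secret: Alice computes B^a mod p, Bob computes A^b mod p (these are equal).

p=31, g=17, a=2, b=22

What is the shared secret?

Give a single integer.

A = 17^2 mod 31  (bits of 2 = 10)
  bit 0 = 1: r = r^2 * 17 mod 31 = 1^2 * 17 = 1*17 = 17
  bit 1 = 0: r = r^2 mod 31 = 17^2 = 10
  -> A = 10
B = 17^22 mod 31  (bits of 22 = 10110)
  bit 0 = 1: r = r^2 * 17 mod 31 = 1^2 * 17 = 1*17 = 17
  bit 1 = 0: r = r^2 mod 31 = 17^2 = 10
  bit 2 = 1: r = r^2 * 17 mod 31 = 10^2 * 17 = 7*17 = 26
  bit 3 = 1: r = r^2 * 17 mod 31 = 26^2 * 17 = 25*17 = 22
  bit 4 = 0: r = r^2 mod 31 = 22^2 = 19
  -> B = 19
s = B^a = 19^2 mod 31  (bits of 2 = 10)
  bit 0 = 1: r = r^2 * 19 mod 31 = 1^2 * 19 = 1*19 = 19
  bit 1 = 0: r = r^2 mod 31 = 19^2 = 20
  -> s = B^a = 20

Answer: 20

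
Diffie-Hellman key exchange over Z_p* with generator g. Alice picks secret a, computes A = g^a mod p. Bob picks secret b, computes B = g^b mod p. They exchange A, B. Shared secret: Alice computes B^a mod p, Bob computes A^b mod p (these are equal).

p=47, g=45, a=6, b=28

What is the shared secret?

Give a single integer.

A = 45^6 mod 47  (bits of 6 = 110)
  bit 0 = 1: r = r^2 * 45 mod 47 = 1^2 * 45 = 1*45 = 45
  bit 1 = 1: r = r^2 * 45 mod 47 = 45^2 * 45 = 4*45 = 39
  bit 2 = 0: r = r^2 mod 47 = 39^2 = 17
  -> A = 17
B = 45^28 mod 47  (bits of 28 = 11100)
  bit 0 = 1: r = r^2 * 45 mod 47 = 1^2 * 45 = 1*45 = 45
  bit 1 = 1: r = r^2 * 45 mod 47 = 45^2 * 45 = 4*45 = 39
  bit 2 = 1: r = r^2 * 45 mod 47 = 39^2 * 45 = 17*45 = 13
  bit 3 = 0: r = r^2 mod 47 = 13^2 = 28
  bit 4 = 0: r = r^2 mod 47 = 28^2 = 32
  -> B = 32
s = B^a = 32^6 mod 47  (bits of 6 = 110)
  bit 0 = 1: r = r^2 * 32 mod 47 = 1^2 * 32 = 1*32 = 32
  bit 1 = 1: r = r^2 * 32 mod 47 = 32^2 * 32 = 37*32 = 9
  bit 2 = 0: r = r^2 mod 47 = 9^2 = 34
  -> s = B^a = 34

Answer: 34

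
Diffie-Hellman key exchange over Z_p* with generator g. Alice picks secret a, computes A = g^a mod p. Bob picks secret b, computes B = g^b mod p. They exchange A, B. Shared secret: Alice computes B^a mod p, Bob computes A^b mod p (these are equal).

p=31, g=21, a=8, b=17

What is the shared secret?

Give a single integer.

Answer: 10

Derivation:
A = 21^8 mod 31  (bits of 8 = 1000)
  bit 0 = 1: r = r^2 * 21 mod 31 = 1^2 * 21 = 1*21 = 21
  bit 1 = 0: r = r^2 mod 31 = 21^2 = 7
  bit 2 = 0: r = r^2 mod 31 = 7^2 = 18
  bit 3 = 0: r = r^2 mod 31 = 18^2 = 14
  -> A = 14
B = 21^17 mod 31  (bits of 17 = 10001)
  bit 0 = 1: r = r^2 * 21 mod 31 = 1^2 * 21 = 1*21 = 21
  bit 1 = 0: r = r^2 mod 31 = 21^2 = 7
  bit 2 = 0: r = r^2 mod 31 = 7^2 = 18
  bit 3 = 0: r = r^2 mod 31 = 18^2 = 14
  bit 4 = 1: r = r^2 * 21 mod 31 = 14^2 * 21 = 10*21 = 24
  -> B = 24
s = B^a = 24^8 mod 31  (bits of 8 = 1000)
  bit 0 = 1: r = r^2 * 24 mod 31 = 1^2 * 24 = 1*24 = 24
  bit 1 = 0: r = r^2 mod 31 = 24^2 = 18
  bit 2 = 0: r = r^2 mod 31 = 18^2 = 14
  bit 3 = 0: r = r^2 mod 31 = 14^2 = 10
  -> s = B^a = 10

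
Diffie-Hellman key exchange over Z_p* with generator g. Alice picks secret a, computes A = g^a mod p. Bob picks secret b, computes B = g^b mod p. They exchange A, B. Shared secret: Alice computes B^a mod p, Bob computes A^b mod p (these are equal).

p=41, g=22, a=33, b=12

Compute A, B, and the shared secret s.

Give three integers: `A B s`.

Answer: 15 31 25

Derivation:
A = 22^33 mod 41  (bits of 33 = 100001)
  bit 0 = 1: r = r^2 * 22 mod 41 = 1^2 * 22 = 1*22 = 22
  bit 1 = 0: r = r^2 mod 41 = 22^2 = 33
  bit 2 = 0: r = r^2 mod 41 = 33^2 = 23
  bit 3 = 0: r = r^2 mod 41 = 23^2 = 37
  bit 4 = 0: r = r^2 mod 41 = 37^2 = 16
  bit 5 = 1: r = r^2 * 22 mod 41 = 16^2 * 22 = 10*22 = 15
  -> A = 15
B = 22^12 mod 41  (bits of 12 = 1100)
  bit 0 = 1: r = r^2 * 22 mod 41 = 1^2 * 22 = 1*22 = 22
  bit 1 = 1: r = r^2 * 22 mod 41 = 22^2 * 22 = 33*22 = 29
  bit 2 = 0: r = r^2 mod 41 = 29^2 = 21
  bit 3 = 0: r = r^2 mod 41 = 21^2 = 31
  -> B = 31
s = B^a = 31^33 mod 41  (bits of 33 = 100001)
  bit 0 = 1: r = r^2 * 31 mod 41 = 1^2 * 31 = 1*31 = 31
  bit 1 = 0: r = r^2 mod 41 = 31^2 = 18
  bit 2 = 0: r = r^2 mod 41 = 18^2 = 37
  bit 3 = 0: r = r^2 mod 41 = 37^2 = 16
  bit 4 = 0: r = r^2 mod 41 = 16^2 = 10
  bit 5 = 1: r = r^2 * 31 mod 41 = 10^2 * 31 = 18*31 = 25
  -> s = B^a = 25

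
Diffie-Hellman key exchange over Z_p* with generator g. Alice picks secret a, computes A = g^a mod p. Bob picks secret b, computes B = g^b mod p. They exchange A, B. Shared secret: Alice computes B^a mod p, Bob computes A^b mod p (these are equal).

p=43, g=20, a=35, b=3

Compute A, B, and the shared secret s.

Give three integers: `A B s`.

Answer: 7 2 42

Derivation:
A = 20^35 mod 43  (bits of 35 = 100011)
  bit 0 = 1: r = r^2 * 20 mod 43 = 1^2 * 20 = 1*20 = 20
  bit 1 = 0: r = r^2 mod 43 = 20^2 = 13
  bit 2 = 0: r = r^2 mod 43 = 13^2 = 40
  bit 3 = 0: r = r^2 mod 43 = 40^2 = 9
  bit 4 = 1: r = r^2 * 20 mod 43 = 9^2 * 20 = 38*20 = 29
  bit 5 = 1: r = r^2 * 20 mod 43 = 29^2 * 20 = 24*20 = 7
  -> A = 7
B = 20^3 mod 43  (bits of 3 = 11)
  bit 0 = 1: r = r^2 * 20 mod 43 = 1^2 * 20 = 1*20 = 20
  bit 1 = 1: r = r^2 * 20 mod 43 = 20^2 * 20 = 13*20 = 2
  -> B = 2
s = B^a = 2^35 mod 43  (bits of 35 = 100011)
  bit 0 = 1: r = r^2 * 2 mod 43 = 1^2 * 2 = 1*2 = 2
  bit 1 = 0: r = r^2 mod 43 = 2^2 = 4
  bit 2 = 0: r = r^2 mod 43 = 4^2 = 16
  bit 3 = 0: r = r^2 mod 43 = 16^2 = 41
  bit 4 = 1: r = r^2 * 2 mod 43 = 41^2 * 2 = 4*2 = 8
  bit 5 = 1: r = r^2 * 2 mod 43 = 8^2 * 2 = 21*2 = 42
  -> s = B^a = 42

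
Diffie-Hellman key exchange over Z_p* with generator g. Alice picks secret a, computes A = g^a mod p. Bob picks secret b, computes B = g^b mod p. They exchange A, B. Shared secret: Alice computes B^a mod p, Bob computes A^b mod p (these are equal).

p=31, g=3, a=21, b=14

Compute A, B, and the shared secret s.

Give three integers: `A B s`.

A = 3^21 mod 31  (bits of 21 = 10101)
  bit 0 = 1: r = r^2 * 3 mod 31 = 1^2 * 3 = 1*3 = 3
  bit 1 = 0: r = r^2 mod 31 = 3^2 = 9
  bit 2 = 1: r = r^2 * 3 mod 31 = 9^2 * 3 = 19*3 = 26
  bit 3 = 0: r = r^2 mod 31 = 26^2 = 25
  bit 4 = 1: r = r^2 * 3 mod 31 = 25^2 * 3 = 5*3 = 15
  -> A = 15
B = 3^14 mod 31  (bits of 14 = 1110)
  bit 0 = 1: r = r^2 * 3 mod 31 = 1^2 * 3 = 1*3 = 3
  bit 1 = 1: r = r^2 * 3 mod 31 = 3^2 * 3 = 9*3 = 27
  bit 2 = 1: r = r^2 * 3 mod 31 = 27^2 * 3 = 16*3 = 17
  bit 3 = 0: r = r^2 mod 31 = 17^2 = 10
  -> B = 10
s = B^a = 10^21 mod 31  (bits of 21 = 10101)
  bit 0 = 1: r = r^2 * 10 mod 31 = 1^2 * 10 = 1*10 = 10
  bit 1 = 0: r = r^2 mod 31 = 10^2 = 7
  bit 2 = 1: r = r^2 * 10 mod 31 = 7^2 * 10 = 18*10 = 25
  bit 3 = 0: r = r^2 mod 31 = 25^2 = 5
  bit 4 = 1: r = r^2 * 10 mod 31 = 5^2 * 10 = 25*10 = 2
  -> s = B^a = 2

Answer: 15 10 2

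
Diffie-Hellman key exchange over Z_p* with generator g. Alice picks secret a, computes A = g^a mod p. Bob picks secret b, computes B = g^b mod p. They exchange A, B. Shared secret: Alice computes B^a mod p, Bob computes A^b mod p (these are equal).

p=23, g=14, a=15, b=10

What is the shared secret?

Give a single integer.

A = 14^15 mod 23  (bits of 15 = 1111)
  bit 0 = 1: r = r^2 * 14 mod 23 = 1^2 * 14 = 1*14 = 14
  bit 1 = 1: r = r^2 * 14 mod 23 = 14^2 * 14 = 12*14 = 7
  bit 2 = 1: r = r^2 * 14 mod 23 = 7^2 * 14 = 3*14 = 19
  bit 3 = 1: r = r^2 * 14 mod 23 = 19^2 * 14 = 16*14 = 17
  -> A = 17
B = 14^10 mod 23  (bits of 10 = 1010)
  bit 0 = 1: r = r^2 * 14 mod 23 = 1^2 * 14 = 1*14 = 14
  bit 1 = 0: r = r^2 mod 23 = 14^2 = 12
  bit 2 = 1: r = r^2 * 14 mod 23 = 12^2 * 14 = 6*14 = 15
  bit 3 = 0: r = r^2 mod 23 = 15^2 = 18
  -> B = 18
s = B^a = 18^15 mod 23  (bits of 15 = 1111)
  bit 0 = 1: r = r^2 * 18 mod 23 = 1^2 * 18 = 1*18 = 18
  bit 1 = 1: r = r^2 * 18 mod 23 = 18^2 * 18 = 2*18 = 13
  bit 2 = 1: r = r^2 * 18 mod 23 = 13^2 * 18 = 8*18 = 6
  bit 3 = 1: r = r^2 * 18 mod 23 = 6^2 * 18 = 13*18 = 4
  -> s = B^a = 4

Answer: 4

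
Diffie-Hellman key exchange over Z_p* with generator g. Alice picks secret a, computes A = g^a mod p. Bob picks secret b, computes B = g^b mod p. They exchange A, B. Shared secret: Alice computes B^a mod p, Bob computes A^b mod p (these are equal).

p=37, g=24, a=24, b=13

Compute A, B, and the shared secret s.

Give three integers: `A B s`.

A = 24^24 mod 37  (bits of 24 = 11000)
  bit 0 = 1: r = r^2 * 24 mod 37 = 1^2 * 24 = 1*24 = 24
  bit 1 = 1: r = r^2 * 24 mod 37 = 24^2 * 24 = 21*24 = 23
  bit 2 = 0: r = r^2 mod 37 = 23^2 = 11
  bit 3 = 0: r = r^2 mod 37 = 11^2 = 10
  bit 4 = 0: r = r^2 mod 37 = 10^2 = 26
  -> A = 26
B = 24^13 mod 37  (bits of 13 = 1101)
  bit 0 = 1: r = r^2 * 24 mod 37 = 1^2 * 24 = 1*24 = 24
  bit 1 = 1: r = r^2 * 24 mod 37 = 24^2 * 24 = 21*24 = 23
  bit 2 = 0: r = r^2 mod 37 = 23^2 = 11
  bit 3 = 1: r = r^2 * 24 mod 37 = 11^2 * 24 = 10*24 = 18
  -> B = 18
s = B^a = 18^24 mod 37  (bits of 24 = 11000)
  bit 0 = 1: r = r^2 * 18 mod 37 = 1^2 * 18 = 1*18 = 18
  bit 1 = 1: r = r^2 * 18 mod 37 = 18^2 * 18 = 28*18 = 23
  bit 2 = 0: r = r^2 mod 37 = 23^2 = 11
  bit 3 = 0: r = r^2 mod 37 = 11^2 = 10
  bit 4 = 0: r = r^2 mod 37 = 10^2 = 26
  -> s = B^a = 26

Answer: 26 18 26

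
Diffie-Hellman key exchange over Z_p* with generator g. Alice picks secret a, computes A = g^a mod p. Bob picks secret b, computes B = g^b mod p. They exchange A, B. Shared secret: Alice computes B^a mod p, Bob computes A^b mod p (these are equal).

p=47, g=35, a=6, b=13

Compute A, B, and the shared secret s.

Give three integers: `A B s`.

A = 35^6 mod 47  (bits of 6 = 110)
  bit 0 = 1: r = r^2 * 35 mod 47 = 1^2 * 35 = 1*35 = 35
  bit 1 = 1: r = r^2 * 35 mod 47 = 35^2 * 35 = 3*35 = 11
  bit 2 = 0: r = r^2 mod 47 = 11^2 = 27
  -> A = 27
B = 35^13 mod 47  (bits of 13 = 1101)
  bit 0 = 1: r = r^2 * 35 mod 47 = 1^2 * 35 = 1*35 = 35
  bit 1 = 1: r = r^2 * 35 mod 47 = 35^2 * 35 = 3*35 = 11
  bit 2 = 0: r = r^2 mod 47 = 11^2 = 27
  bit 3 = 1: r = r^2 * 35 mod 47 = 27^2 * 35 = 24*35 = 41
  -> B = 41
s = B^a = 41^6 mod 47  (bits of 6 = 110)
  bit 0 = 1: r = r^2 * 41 mod 47 = 1^2 * 41 = 1*41 = 41
  bit 1 = 1: r = r^2 * 41 mod 47 = 41^2 * 41 = 36*41 = 19
  bit 2 = 0: r = r^2 mod 47 = 19^2 = 32
  -> s = B^a = 32

Answer: 27 41 32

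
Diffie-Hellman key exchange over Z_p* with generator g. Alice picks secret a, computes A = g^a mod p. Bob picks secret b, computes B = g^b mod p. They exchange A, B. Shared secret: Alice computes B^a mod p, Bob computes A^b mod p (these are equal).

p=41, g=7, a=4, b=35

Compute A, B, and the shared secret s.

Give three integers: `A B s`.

Answer: 23 27 40

Derivation:
A = 7^4 mod 41  (bits of 4 = 100)
  bit 0 = 1: r = r^2 * 7 mod 41 = 1^2 * 7 = 1*7 = 7
  bit 1 = 0: r = r^2 mod 41 = 7^2 = 8
  bit 2 = 0: r = r^2 mod 41 = 8^2 = 23
  -> A = 23
B = 7^35 mod 41  (bits of 35 = 100011)
  bit 0 = 1: r = r^2 * 7 mod 41 = 1^2 * 7 = 1*7 = 7
  bit 1 = 0: r = r^2 mod 41 = 7^2 = 8
  bit 2 = 0: r = r^2 mod 41 = 8^2 = 23
  bit 3 = 0: r = r^2 mod 41 = 23^2 = 37
  bit 4 = 1: r = r^2 * 7 mod 41 = 37^2 * 7 = 16*7 = 30
  bit 5 = 1: r = r^2 * 7 mod 41 = 30^2 * 7 = 39*7 = 27
  -> B = 27
s = B^a = 27^4 mod 41  (bits of 4 = 100)
  bit 0 = 1: r = r^2 * 27 mod 41 = 1^2 * 27 = 1*27 = 27
  bit 1 = 0: r = r^2 mod 41 = 27^2 = 32
  bit 2 = 0: r = r^2 mod 41 = 32^2 = 40
  -> s = B^a = 40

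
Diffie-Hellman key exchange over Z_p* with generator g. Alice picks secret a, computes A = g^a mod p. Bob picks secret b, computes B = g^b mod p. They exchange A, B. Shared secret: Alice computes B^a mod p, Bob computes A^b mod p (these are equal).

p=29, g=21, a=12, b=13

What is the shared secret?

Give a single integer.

Answer: 23

Derivation:
A = 21^12 mod 29  (bits of 12 = 1100)
  bit 0 = 1: r = r^2 * 21 mod 29 = 1^2 * 21 = 1*21 = 21
  bit 1 = 1: r = r^2 * 21 mod 29 = 21^2 * 21 = 6*21 = 10
  bit 2 = 0: r = r^2 mod 29 = 10^2 = 13
  bit 3 = 0: r = r^2 mod 29 = 13^2 = 24
  -> A = 24
B = 21^13 mod 29  (bits of 13 = 1101)
  bit 0 = 1: r = r^2 * 21 mod 29 = 1^2 * 21 = 1*21 = 21
  bit 1 = 1: r = r^2 * 21 mod 29 = 21^2 * 21 = 6*21 = 10
  bit 2 = 0: r = r^2 mod 29 = 10^2 = 13
  bit 3 = 1: r = r^2 * 21 mod 29 = 13^2 * 21 = 24*21 = 11
  -> B = 11
s = B^a = 11^12 mod 29  (bits of 12 = 1100)
  bit 0 = 1: r = r^2 * 11 mod 29 = 1^2 * 11 = 1*11 = 11
  bit 1 = 1: r = r^2 * 11 mod 29 = 11^2 * 11 = 5*11 = 26
  bit 2 = 0: r = r^2 mod 29 = 26^2 = 9
  bit 3 = 0: r = r^2 mod 29 = 9^2 = 23
  -> s = B^a = 23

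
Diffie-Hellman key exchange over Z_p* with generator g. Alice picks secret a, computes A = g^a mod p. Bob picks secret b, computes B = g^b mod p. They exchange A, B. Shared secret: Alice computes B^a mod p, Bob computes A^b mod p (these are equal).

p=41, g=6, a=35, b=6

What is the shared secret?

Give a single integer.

A = 6^35 mod 41  (bits of 35 = 100011)
  bit 0 = 1: r = r^2 * 6 mod 41 = 1^2 * 6 = 1*6 = 6
  bit 1 = 0: r = r^2 mod 41 = 6^2 = 36
  bit 2 = 0: r = r^2 mod 41 = 36^2 = 25
  bit 3 = 0: r = r^2 mod 41 = 25^2 = 10
  bit 4 = 1: r = r^2 * 6 mod 41 = 10^2 * 6 = 18*6 = 26
  bit 5 = 1: r = r^2 * 6 mod 41 = 26^2 * 6 = 20*6 = 38
  -> A = 38
B = 6^6 mod 41  (bits of 6 = 110)
  bit 0 = 1: r = r^2 * 6 mod 41 = 1^2 * 6 = 1*6 = 6
  bit 1 = 1: r = r^2 * 6 mod 41 = 6^2 * 6 = 36*6 = 11
  bit 2 = 0: r = r^2 mod 41 = 11^2 = 39
  -> B = 39
s = B^a = 39^35 mod 41  (bits of 35 = 100011)
  bit 0 = 1: r = r^2 * 39 mod 41 = 1^2 * 39 = 1*39 = 39
  bit 1 = 0: r = r^2 mod 41 = 39^2 = 4
  bit 2 = 0: r = r^2 mod 41 = 4^2 = 16
  bit 3 = 0: r = r^2 mod 41 = 16^2 = 10
  bit 4 = 1: r = r^2 * 39 mod 41 = 10^2 * 39 = 18*39 = 5
  bit 5 = 1: r = r^2 * 39 mod 41 = 5^2 * 39 = 25*39 = 32
  -> s = B^a = 32

Answer: 32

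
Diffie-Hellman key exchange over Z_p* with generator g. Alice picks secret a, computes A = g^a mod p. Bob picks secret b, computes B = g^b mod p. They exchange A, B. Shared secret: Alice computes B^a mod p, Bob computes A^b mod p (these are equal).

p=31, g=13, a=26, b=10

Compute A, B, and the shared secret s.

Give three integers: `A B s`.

Answer: 28 5 25

Derivation:
A = 13^26 mod 31  (bits of 26 = 11010)
  bit 0 = 1: r = r^2 * 13 mod 31 = 1^2 * 13 = 1*13 = 13
  bit 1 = 1: r = r^2 * 13 mod 31 = 13^2 * 13 = 14*13 = 27
  bit 2 = 0: r = r^2 mod 31 = 27^2 = 16
  bit 3 = 1: r = r^2 * 13 mod 31 = 16^2 * 13 = 8*13 = 11
  bit 4 = 0: r = r^2 mod 31 = 11^2 = 28
  -> A = 28
B = 13^10 mod 31  (bits of 10 = 1010)
  bit 0 = 1: r = r^2 * 13 mod 31 = 1^2 * 13 = 1*13 = 13
  bit 1 = 0: r = r^2 mod 31 = 13^2 = 14
  bit 2 = 1: r = r^2 * 13 mod 31 = 14^2 * 13 = 10*13 = 6
  bit 3 = 0: r = r^2 mod 31 = 6^2 = 5
  -> B = 5
s = B^a = 5^26 mod 31  (bits of 26 = 11010)
  bit 0 = 1: r = r^2 * 5 mod 31 = 1^2 * 5 = 1*5 = 5
  bit 1 = 1: r = r^2 * 5 mod 31 = 5^2 * 5 = 25*5 = 1
  bit 2 = 0: r = r^2 mod 31 = 1^2 = 1
  bit 3 = 1: r = r^2 * 5 mod 31 = 1^2 * 5 = 1*5 = 5
  bit 4 = 0: r = r^2 mod 31 = 5^2 = 25
  -> s = B^a = 25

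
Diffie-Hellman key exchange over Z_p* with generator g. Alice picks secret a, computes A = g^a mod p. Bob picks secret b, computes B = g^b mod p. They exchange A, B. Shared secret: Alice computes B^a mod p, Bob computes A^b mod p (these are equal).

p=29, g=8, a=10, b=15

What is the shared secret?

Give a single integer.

Answer: 4

Derivation:
A = 8^10 mod 29  (bits of 10 = 1010)
  bit 0 = 1: r = r^2 * 8 mod 29 = 1^2 * 8 = 1*8 = 8
  bit 1 = 0: r = r^2 mod 29 = 8^2 = 6
  bit 2 = 1: r = r^2 * 8 mod 29 = 6^2 * 8 = 7*8 = 27
  bit 3 = 0: r = r^2 mod 29 = 27^2 = 4
  -> A = 4
B = 8^15 mod 29  (bits of 15 = 1111)
  bit 0 = 1: r = r^2 * 8 mod 29 = 1^2 * 8 = 1*8 = 8
  bit 1 = 1: r = r^2 * 8 mod 29 = 8^2 * 8 = 6*8 = 19
  bit 2 = 1: r = r^2 * 8 mod 29 = 19^2 * 8 = 13*8 = 17
  bit 3 = 1: r = r^2 * 8 mod 29 = 17^2 * 8 = 28*8 = 21
  -> B = 21
s = B^a = 21^10 mod 29  (bits of 10 = 1010)
  bit 0 = 1: r = r^2 * 21 mod 29 = 1^2 * 21 = 1*21 = 21
  bit 1 = 0: r = r^2 mod 29 = 21^2 = 6
  bit 2 = 1: r = r^2 * 21 mod 29 = 6^2 * 21 = 7*21 = 2
  bit 3 = 0: r = r^2 mod 29 = 2^2 = 4
  -> s = B^a = 4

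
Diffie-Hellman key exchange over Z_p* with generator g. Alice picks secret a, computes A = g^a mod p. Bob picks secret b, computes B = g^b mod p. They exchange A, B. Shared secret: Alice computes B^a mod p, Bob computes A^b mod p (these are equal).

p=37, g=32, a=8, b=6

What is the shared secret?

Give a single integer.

Answer: 10

Derivation:
A = 32^8 mod 37  (bits of 8 = 1000)
  bit 0 = 1: r = r^2 * 32 mod 37 = 1^2 * 32 = 1*32 = 32
  bit 1 = 0: r = r^2 mod 37 = 32^2 = 25
  bit 2 = 0: r = r^2 mod 37 = 25^2 = 33
  bit 3 = 0: r = r^2 mod 37 = 33^2 = 16
  -> A = 16
B = 32^6 mod 37  (bits of 6 = 110)
  bit 0 = 1: r = r^2 * 32 mod 37 = 1^2 * 32 = 1*32 = 32
  bit 1 = 1: r = r^2 * 32 mod 37 = 32^2 * 32 = 25*32 = 23
  bit 2 = 0: r = r^2 mod 37 = 23^2 = 11
  -> B = 11
s = B^a = 11^8 mod 37  (bits of 8 = 1000)
  bit 0 = 1: r = r^2 * 11 mod 37 = 1^2 * 11 = 1*11 = 11
  bit 1 = 0: r = r^2 mod 37 = 11^2 = 10
  bit 2 = 0: r = r^2 mod 37 = 10^2 = 26
  bit 3 = 0: r = r^2 mod 37 = 26^2 = 10
  -> s = B^a = 10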